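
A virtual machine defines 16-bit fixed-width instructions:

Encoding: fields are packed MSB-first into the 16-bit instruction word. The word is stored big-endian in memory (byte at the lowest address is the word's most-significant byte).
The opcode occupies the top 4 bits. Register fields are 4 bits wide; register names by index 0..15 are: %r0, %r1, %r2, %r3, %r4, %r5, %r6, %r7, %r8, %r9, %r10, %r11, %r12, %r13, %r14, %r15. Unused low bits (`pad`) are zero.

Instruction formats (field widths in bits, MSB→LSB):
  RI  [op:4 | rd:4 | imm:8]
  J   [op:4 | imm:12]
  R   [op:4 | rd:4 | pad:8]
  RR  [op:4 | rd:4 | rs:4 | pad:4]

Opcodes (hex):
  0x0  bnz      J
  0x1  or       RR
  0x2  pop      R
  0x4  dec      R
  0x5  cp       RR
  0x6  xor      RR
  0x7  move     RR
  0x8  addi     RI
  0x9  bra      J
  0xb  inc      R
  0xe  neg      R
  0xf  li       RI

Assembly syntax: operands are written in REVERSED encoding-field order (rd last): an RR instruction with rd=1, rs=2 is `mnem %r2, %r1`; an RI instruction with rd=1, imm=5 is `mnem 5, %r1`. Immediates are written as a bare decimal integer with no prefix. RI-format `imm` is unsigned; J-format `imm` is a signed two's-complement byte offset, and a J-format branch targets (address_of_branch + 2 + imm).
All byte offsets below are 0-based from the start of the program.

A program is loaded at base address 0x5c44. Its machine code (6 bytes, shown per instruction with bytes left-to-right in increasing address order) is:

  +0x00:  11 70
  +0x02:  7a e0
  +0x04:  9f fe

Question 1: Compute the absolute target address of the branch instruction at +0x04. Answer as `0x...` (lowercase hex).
@+04  big-endian(9f fe) = 0x9ffe
  top 4b → 0x9 → bra [J]
  imm: (w>>0)&0xfff=0xffe (s12→-2) → -2
  target = base 0x5c44 + off 0x04 + 2 + imm -2 = 0x5c48

0x5c48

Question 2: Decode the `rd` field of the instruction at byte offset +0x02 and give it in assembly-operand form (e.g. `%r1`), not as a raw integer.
@+02  big-endian(7a e0) = 0x7ae0
  opcode bits[15:12]=0x7: move/RR
  [11:8] rd=10 = %r10
  [7:4] rs=14 = %r14

%r10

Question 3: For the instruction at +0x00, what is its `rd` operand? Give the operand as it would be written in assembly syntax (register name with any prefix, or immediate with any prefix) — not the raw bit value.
%r1

@+00  big-endian(11 70) = 0x1170
  op=0x1170>>12=0x1 ⇒ or (RR)
  rd@[11:8]=0x1 ⇒ %r1
  rs@[7:4]=0x7 ⇒ %r7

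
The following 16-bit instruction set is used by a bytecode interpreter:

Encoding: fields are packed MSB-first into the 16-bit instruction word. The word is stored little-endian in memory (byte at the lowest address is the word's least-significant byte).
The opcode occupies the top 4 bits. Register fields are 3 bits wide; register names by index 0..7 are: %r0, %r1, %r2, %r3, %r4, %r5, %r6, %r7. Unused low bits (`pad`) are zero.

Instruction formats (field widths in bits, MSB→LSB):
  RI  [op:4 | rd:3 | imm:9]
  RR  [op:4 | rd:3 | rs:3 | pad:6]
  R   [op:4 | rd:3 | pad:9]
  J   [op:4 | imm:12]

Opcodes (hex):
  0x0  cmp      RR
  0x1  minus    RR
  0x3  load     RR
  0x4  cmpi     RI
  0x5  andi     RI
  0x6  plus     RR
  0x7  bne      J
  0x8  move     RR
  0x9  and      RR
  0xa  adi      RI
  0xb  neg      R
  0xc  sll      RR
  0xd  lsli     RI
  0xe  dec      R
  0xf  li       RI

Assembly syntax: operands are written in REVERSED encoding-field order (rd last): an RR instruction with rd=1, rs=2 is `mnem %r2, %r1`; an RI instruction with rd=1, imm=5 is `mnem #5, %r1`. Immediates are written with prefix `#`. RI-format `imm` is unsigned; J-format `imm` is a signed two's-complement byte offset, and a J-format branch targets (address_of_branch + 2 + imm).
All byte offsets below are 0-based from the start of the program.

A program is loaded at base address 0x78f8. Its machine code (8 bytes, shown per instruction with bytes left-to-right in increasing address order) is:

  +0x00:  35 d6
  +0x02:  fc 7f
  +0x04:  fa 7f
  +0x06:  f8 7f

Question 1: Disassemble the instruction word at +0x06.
bne #-8

@+06  little-endian(f8 7f) = 0x7ff8
  opcode bits[15:12]=0x7: bne/J
  [11:0] imm=4088 (s12→-8) = #-8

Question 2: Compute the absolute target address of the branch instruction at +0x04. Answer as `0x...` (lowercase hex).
off 0x04: read fa 7f as little → 0x7ffa
  op=0x7ffa>>12=0x7 ⇒ bne (J)
  imm: (w>>0)&0xfff=0xffa (s12→-6) → #-6
  target = base 0x78f8 + off 0x04 + 2 + imm -6 = 0x78f8

0x78f8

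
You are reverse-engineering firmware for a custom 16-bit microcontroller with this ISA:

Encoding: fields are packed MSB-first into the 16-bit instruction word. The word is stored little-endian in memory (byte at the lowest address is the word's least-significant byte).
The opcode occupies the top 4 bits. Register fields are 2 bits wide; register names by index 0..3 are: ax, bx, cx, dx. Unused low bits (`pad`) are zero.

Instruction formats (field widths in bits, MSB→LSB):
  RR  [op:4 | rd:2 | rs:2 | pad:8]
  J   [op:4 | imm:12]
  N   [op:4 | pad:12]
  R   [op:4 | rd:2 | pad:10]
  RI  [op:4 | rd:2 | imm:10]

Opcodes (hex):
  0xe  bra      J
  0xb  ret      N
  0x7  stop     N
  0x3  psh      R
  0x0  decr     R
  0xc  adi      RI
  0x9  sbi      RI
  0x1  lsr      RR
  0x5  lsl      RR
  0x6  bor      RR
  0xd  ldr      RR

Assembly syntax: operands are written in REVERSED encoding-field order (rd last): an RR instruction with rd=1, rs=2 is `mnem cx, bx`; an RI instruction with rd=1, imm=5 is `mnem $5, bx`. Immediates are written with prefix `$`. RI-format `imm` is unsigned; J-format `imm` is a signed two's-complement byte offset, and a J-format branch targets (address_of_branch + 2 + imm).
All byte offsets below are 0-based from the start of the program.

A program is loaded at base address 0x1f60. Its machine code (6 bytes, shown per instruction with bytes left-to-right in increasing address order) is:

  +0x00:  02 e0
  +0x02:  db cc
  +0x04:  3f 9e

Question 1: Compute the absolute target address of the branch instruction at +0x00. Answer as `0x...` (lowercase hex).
+0x00: 02 e0 ⇒ word 0xe002 (little)
  op=0xe002>>12=0xe ⇒ bra (J)
  [11:0] imm=2 = $2
  target = base 0x1f60 + off 0x00 + 2 + imm 2 = 0x1f64

0x1f64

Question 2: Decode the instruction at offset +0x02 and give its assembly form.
off 0x02: read db cc as little → 0xccdb
  op=0xccdb>>12=0xc ⇒ adi (RI)
  rd@[11:10]=0x3 ⇒ dx
  imm@[9:0]=0xdb ⇒ $219

adi $219, dx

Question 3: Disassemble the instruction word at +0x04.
+0x04: 3f 9e ⇒ word 0x9e3f (little)
  top 4b → 0x9 → sbi [RI]
  [11:10] rd=3 = dx
  [9:0] imm=575 = $575

sbi $575, dx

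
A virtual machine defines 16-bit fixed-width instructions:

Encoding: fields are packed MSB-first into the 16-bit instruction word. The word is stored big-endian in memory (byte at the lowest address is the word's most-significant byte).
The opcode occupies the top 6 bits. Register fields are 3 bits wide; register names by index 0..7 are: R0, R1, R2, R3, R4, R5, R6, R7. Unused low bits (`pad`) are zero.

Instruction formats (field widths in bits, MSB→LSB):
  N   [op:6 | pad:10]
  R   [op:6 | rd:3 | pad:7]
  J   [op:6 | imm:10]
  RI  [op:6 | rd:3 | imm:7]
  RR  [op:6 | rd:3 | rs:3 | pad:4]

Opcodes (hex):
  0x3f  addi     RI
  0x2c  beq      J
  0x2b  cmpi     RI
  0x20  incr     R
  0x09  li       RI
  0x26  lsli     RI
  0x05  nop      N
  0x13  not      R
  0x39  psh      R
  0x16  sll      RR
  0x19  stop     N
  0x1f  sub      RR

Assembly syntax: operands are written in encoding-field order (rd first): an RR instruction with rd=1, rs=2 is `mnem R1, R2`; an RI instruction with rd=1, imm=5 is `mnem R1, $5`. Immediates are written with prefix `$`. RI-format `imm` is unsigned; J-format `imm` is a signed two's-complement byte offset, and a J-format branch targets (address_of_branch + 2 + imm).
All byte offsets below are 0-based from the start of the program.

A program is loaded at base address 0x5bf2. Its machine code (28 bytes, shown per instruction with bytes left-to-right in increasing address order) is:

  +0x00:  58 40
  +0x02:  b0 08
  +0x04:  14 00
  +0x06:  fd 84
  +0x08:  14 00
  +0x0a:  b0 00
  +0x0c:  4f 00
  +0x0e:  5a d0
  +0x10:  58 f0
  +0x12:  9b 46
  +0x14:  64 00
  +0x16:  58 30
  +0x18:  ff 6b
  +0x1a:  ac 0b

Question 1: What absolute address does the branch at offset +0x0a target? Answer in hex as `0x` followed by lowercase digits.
0x5bfe

[0a] b0 00 → 0xb000
  top 6b → 0x2c → beq [J]
  imm@[9:0]=0x0 ⇒ $0
  target = base 0x5bf2 + off 0x0a + 2 + imm 0 = 0x5bfe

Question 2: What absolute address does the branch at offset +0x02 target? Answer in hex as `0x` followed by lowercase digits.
off 0x02: read b0 08 as big → 0xb008
  op=0xb008>>10=0x2c ⇒ beq (J)
  imm@[9:0]=0x8 ⇒ $8
  target = base 0x5bf2 + off 0x02 + 2 + imm 8 = 0x5bfe

0x5bfe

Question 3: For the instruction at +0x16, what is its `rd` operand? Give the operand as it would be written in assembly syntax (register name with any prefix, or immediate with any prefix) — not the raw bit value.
@+16  big-endian(58 30) = 0x5830
  opcode bits[15:10]=0x16: sll/RR
  [9:7] rd=0 = R0
  [6:4] rs=3 = R3

R0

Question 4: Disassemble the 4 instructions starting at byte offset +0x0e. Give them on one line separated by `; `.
[0e] 5a d0 → 0x5ad0
  top 6b → 0x16 → sll [RR]
  rd@[9:7]=0x5 ⇒ R5
  rs@[6:4]=0x5 ⇒ R5
[10] 58 f0 → 0x58f0
  top 6b → 0x16 → sll [RR]
  rd@[9:7]=0x1 ⇒ R1
  rs@[6:4]=0x7 ⇒ R7
[12] 9b 46 → 0x9b46
  top 6b → 0x26 → lsli [RI]
  rd@[9:7]=0x6 ⇒ R6
  imm@[6:0]=0x46 ⇒ $70
[14] 64 00 → 0x6400
  top 6b → 0x19 → stop [N]

sll R5, R5; sll R1, R7; lsli R6, $70; stop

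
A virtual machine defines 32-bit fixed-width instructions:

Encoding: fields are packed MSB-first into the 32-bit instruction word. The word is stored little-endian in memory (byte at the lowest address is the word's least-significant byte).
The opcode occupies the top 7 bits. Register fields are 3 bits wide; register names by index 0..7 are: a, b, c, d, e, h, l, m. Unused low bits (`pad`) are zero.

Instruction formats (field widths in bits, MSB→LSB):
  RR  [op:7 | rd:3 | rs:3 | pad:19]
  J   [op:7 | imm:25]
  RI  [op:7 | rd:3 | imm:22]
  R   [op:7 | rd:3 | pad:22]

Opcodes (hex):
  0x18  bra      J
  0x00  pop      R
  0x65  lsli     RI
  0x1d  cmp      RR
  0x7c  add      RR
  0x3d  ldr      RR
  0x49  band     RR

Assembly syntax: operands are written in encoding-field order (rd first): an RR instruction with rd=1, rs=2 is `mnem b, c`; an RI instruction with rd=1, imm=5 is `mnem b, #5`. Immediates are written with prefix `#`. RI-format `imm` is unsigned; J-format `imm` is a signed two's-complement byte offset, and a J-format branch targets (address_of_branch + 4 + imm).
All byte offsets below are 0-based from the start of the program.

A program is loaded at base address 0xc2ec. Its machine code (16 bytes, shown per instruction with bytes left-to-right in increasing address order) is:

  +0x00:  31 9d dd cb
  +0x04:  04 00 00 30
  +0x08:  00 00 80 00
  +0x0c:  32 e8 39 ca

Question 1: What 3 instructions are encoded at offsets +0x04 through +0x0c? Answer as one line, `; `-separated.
bra #4; pop c; lsli a, #3794994

off 0x04: read 04 00 00 30 as little → 0x30000004
  top 7b → 0x18 → bra [J]
  imm@[24:0]=0x4 ⇒ #4
off 0x08: read 00 00 80 00 as little → 0x00800000
  top 7b → 0x0 → pop [R]
  rd@[24:22]=0x2 ⇒ c
off 0x0c: read 32 e8 39 ca as little → 0xca39e832
  top 7b → 0x65 → lsli [RI]
  rd@[24:22]=0x0 ⇒ a
  imm@[21:0]=0x39e832 ⇒ #3794994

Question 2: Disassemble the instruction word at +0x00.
lsli m, #1940785

[00] 31 9d dd cb → 0xcbdd9d31
  top 7b → 0x65 → lsli [RI]
  rd@[24:22]=0x7 ⇒ m
  imm@[21:0]=0x1d9d31 ⇒ #1940785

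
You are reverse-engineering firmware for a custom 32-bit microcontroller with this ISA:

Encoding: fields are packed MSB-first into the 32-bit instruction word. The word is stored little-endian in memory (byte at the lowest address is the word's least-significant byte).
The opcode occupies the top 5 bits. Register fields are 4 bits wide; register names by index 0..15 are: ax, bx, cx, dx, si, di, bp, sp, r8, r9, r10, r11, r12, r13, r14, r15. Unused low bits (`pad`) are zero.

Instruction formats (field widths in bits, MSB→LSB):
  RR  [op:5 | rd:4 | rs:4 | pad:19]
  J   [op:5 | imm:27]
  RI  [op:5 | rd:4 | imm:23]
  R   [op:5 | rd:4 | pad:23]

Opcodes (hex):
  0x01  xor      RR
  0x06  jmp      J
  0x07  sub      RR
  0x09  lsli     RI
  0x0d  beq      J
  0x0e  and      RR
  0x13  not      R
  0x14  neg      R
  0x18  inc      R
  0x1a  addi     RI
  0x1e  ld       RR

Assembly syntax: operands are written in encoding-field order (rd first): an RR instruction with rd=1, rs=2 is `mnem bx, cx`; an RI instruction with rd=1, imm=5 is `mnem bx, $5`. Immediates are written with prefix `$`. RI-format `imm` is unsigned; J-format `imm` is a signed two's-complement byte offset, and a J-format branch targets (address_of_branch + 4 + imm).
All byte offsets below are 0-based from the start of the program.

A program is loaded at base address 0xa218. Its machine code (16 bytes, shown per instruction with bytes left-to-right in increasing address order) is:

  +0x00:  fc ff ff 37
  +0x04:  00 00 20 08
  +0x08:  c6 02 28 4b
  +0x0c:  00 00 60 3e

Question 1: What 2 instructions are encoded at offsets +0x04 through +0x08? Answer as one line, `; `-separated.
[04] 00 00 20 08 → 0x08200000
  top 5b → 0x1 → xor [RR]
  rd@[26:23]=0x0 ⇒ ax
  rs@[22:19]=0x4 ⇒ si
[08] c6 02 28 4b → 0x4b2802c6
  top 5b → 0x9 → lsli [RI]
  rd@[26:23]=0x6 ⇒ bp
  imm@[22:0]=0x2802c6 ⇒ $2622150

xor ax, si; lsli bp, $2622150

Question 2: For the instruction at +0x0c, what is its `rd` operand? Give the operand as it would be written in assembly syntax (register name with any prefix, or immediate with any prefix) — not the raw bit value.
off 0x0c: read 00 00 60 3e as little → 0x3e600000
  opcode bits[31:27]=0x7: sub/RR
  rd: (w>>23)&0xf=0xc → r12
  rs: (w>>19)&0xf=0xc → r12

r12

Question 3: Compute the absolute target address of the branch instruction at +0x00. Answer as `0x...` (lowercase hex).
0xa218

@+00  little-endian(fc ff ff 37) = 0x37fffffc
  opcode bits[31:27]=0x6: jmp/J
  imm@[26:0]=0x7fffffc (s27→-4) ⇒ $-4
  target = base 0xa218 + off 0x00 + 4 + imm -4 = 0xa218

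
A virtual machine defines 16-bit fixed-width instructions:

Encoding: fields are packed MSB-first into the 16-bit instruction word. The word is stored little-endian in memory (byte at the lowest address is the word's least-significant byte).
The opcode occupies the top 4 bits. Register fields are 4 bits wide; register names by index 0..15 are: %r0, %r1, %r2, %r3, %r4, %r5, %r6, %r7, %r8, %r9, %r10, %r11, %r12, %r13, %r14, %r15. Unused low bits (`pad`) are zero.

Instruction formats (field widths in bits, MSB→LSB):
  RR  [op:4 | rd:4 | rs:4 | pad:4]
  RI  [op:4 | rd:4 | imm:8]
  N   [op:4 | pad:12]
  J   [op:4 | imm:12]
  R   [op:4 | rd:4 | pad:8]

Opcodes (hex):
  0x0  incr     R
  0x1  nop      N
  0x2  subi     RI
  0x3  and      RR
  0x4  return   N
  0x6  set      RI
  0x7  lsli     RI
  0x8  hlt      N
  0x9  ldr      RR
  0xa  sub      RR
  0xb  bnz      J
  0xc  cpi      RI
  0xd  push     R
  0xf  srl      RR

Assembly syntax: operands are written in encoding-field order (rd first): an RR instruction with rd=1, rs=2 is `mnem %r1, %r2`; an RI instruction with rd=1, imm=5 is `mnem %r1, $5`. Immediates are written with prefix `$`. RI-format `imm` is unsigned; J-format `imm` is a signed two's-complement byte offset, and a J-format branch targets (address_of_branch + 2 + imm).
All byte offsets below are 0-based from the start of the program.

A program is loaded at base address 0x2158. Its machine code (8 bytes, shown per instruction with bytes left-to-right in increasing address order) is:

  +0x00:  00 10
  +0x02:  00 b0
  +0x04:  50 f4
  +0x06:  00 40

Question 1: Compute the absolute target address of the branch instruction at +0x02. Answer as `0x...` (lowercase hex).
+0x02: 00 b0 ⇒ word 0xb000 (little)
  top 4b → 0xb → bnz [J]
  imm: (w>>0)&0xfff=0x0 → $0
  target = base 0x2158 + off 0x02 + 2 + imm 0 = 0x215c

0x215c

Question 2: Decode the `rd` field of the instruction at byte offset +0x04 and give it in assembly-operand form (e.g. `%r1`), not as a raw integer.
[04] 50 f4 → 0xf450
  op=0xf450>>12=0xf ⇒ srl (RR)
  rd@[11:8]=0x4 ⇒ %r4
  rs@[7:4]=0x5 ⇒ %r5

%r4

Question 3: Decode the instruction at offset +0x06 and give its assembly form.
off 0x06: read 00 40 as little → 0x4000
  top 4b → 0x4 → return [N]

return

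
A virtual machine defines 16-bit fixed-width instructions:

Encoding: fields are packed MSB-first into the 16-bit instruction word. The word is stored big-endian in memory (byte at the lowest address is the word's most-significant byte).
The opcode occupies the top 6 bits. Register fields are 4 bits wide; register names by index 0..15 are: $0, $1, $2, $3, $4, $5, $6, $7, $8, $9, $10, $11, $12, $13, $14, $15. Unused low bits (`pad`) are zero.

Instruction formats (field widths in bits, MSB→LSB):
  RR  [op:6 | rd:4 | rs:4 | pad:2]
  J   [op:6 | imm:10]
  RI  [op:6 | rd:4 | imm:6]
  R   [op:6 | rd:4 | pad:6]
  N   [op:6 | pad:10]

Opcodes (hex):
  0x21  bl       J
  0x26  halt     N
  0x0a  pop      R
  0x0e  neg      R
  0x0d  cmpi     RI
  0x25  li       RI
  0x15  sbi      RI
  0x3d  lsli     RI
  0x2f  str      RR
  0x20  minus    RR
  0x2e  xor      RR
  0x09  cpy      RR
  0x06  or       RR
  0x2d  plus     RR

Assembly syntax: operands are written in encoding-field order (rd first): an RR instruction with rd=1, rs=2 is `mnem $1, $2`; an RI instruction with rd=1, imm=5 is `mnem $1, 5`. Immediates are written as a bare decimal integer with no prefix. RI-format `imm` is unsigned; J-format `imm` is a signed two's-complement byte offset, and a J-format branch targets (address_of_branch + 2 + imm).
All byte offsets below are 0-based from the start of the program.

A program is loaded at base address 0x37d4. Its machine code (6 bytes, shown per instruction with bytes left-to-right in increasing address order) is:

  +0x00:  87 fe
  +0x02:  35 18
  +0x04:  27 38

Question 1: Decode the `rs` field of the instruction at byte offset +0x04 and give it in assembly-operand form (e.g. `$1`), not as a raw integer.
$14

+0x04: 27 38 ⇒ word 0x2738 (big)
  top 6b → 0x9 → cpy [RR]
  rd@[9:6]=0xc ⇒ $12
  rs@[5:2]=0xe ⇒ $14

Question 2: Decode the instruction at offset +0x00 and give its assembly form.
+0x00: 87 fe ⇒ word 0x87fe (big)
  top 6b → 0x21 → bl [J]
  [9:0] imm=1022 (s10→-2) = -2

bl -2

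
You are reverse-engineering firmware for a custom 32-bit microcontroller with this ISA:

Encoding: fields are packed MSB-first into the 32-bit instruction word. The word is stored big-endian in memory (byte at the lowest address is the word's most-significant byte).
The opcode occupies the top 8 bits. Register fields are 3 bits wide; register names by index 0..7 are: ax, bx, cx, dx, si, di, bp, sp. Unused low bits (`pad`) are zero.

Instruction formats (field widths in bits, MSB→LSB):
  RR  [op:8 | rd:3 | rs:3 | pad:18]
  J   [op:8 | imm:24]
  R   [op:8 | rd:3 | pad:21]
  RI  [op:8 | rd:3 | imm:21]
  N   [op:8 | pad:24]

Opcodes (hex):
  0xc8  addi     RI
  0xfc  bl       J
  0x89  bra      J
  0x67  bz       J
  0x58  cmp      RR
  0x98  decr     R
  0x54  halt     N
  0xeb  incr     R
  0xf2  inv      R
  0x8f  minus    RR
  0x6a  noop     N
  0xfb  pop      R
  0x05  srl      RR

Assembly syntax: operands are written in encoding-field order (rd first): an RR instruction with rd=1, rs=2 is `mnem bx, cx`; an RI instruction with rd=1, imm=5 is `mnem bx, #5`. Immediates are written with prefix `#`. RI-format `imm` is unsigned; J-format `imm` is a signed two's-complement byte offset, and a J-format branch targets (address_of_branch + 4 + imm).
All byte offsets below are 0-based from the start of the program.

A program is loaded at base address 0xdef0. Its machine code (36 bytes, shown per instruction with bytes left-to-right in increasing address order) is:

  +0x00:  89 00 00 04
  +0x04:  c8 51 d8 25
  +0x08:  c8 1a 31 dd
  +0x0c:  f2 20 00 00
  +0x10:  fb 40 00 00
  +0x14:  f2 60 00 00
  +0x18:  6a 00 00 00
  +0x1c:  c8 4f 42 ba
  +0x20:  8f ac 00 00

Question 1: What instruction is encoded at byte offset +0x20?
minus di, dx

+0x20: 8f ac 00 00 ⇒ word 0x8fac0000 (big)
  op=0x8fac0000>>24=0x8f ⇒ minus (RR)
  rd@[23:21]=0x5 ⇒ di
  rs@[20:18]=0x3 ⇒ dx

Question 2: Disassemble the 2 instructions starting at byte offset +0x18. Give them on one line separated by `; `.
+0x18: 6a 00 00 00 ⇒ word 0x6a000000 (big)
  opcode bits[31:24]=0x6a: noop/N
+0x1c: c8 4f 42 ba ⇒ word 0xc84f42ba (big)
  opcode bits[31:24]=0xc8: addi/RI
  rd: (w>>21)&0x7=0x2 → cx
  imm: (w>>0)&0x1fffff=0xf42ba → #1000122

noop; addi cx, #1000122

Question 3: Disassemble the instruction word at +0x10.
@+10  big-endian(fb 40 00 00) = 0xfb400000
  op=0xfb400000>>24=0xfb ⇒ pop (R)
  [23:21] rd=2 = cx

pop cx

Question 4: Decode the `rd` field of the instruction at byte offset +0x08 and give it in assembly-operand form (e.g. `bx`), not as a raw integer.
ax

[08] c8 1a 31 dd → 0xc81a31dd
  opcode bits[31:24]=0xc8: addi/RI
  [23:21] rd=0 = ax
  [20:0] imm=1716701 = #1716701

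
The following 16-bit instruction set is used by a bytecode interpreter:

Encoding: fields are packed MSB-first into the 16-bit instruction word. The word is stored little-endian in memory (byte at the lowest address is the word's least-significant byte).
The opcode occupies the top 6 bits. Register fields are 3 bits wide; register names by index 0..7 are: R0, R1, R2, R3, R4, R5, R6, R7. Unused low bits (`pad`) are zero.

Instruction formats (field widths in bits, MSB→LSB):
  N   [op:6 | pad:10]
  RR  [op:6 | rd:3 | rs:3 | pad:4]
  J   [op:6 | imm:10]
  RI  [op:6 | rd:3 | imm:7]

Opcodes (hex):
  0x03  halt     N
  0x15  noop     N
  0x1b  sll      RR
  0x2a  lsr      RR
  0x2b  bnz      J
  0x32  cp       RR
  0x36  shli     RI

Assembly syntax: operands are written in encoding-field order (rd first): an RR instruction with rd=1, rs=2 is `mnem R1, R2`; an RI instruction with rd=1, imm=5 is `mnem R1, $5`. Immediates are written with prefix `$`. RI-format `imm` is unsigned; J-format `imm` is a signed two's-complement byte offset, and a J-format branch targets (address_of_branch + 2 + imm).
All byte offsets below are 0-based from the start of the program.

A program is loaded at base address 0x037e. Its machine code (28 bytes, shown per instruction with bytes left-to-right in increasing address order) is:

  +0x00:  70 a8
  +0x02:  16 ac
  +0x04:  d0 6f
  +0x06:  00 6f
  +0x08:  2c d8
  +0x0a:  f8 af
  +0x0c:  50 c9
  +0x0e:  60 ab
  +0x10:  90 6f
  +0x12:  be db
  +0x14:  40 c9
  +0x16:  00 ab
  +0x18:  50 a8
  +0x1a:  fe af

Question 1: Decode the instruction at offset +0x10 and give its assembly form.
@+10  little-endian(90 6f) = 0x6f90
  top 6b → 0x1b → sll [RR]
  rd: (w>>7)&0x7=0x7 → R7
  rs: (w>>4)&0x7=0x1 → R1

sll R7, R1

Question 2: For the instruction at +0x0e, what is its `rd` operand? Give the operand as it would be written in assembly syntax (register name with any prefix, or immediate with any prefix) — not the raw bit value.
off 0x0e: read 60 ab as little → 0xab60
  top 6b → 0x2a → lsr [RR]
  [9:7] rd=6 = R6
  [6:4] rs=6 = R6

R6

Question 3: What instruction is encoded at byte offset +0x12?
shli R7, $62

+0x12: be db ⇒ word 0xdbbe (little)
  opcode bits[15:10]=0x36: shli/RI
  [9:7] rd=7 = R7
  [6:0] imm=62 = $62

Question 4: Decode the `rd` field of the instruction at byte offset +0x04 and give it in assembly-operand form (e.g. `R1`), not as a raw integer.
[04] d0 6f → 0x6fd0
  opcode bits[15:10]=0x1b: sll/RR
  rd: (w>>7)&0x7=0x7 → R7
  rs: (w>>4)&0x7=0x5 → R5

R7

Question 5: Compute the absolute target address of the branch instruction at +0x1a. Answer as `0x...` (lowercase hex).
+0x1a: fe af ⇒ word 0xaffe (little)
  op=0xaffe>>10=0x2b ⇒ bnz (J)
  imm@[9:0]=0x3fe (s10→-2) ⇒ $-2
  target = base 0x037e + off 0x1a + 2 + imm -2 = 0x0398

0x0398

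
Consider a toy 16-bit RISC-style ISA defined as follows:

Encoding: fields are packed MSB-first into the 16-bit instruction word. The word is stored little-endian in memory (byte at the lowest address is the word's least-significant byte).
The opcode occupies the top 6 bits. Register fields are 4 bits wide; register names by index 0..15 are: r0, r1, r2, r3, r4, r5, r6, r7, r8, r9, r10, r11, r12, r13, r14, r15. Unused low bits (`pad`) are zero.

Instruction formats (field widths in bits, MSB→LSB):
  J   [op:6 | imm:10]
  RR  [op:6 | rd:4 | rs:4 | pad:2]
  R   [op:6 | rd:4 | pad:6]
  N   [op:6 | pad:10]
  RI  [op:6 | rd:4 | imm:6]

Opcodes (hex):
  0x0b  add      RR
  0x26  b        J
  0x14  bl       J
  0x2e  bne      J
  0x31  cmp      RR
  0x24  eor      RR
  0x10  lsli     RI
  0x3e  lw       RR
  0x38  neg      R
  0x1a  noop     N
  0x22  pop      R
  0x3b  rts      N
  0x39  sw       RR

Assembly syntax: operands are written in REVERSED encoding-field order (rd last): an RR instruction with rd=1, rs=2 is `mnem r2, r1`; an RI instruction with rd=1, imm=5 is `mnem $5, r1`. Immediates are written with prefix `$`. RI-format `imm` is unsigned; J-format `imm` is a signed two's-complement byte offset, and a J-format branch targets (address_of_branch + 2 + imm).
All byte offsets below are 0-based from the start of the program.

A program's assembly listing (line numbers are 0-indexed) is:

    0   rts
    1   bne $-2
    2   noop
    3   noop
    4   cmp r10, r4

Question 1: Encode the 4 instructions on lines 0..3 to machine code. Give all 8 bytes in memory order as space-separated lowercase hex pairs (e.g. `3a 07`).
0. rts fields op=0x3b:6|pad=0:10 → word ec00h → 00 ec
1. bne fields op=0x2e:6|imm=-2:10 → word bbfeh → fe bb
2. noop fields op=0x1a:6|pad=0:10 → word 6800h → 00 68
3. noop fields op=0x1a:6|pad=0:10 → word 6800h → 00 68

00 ec fe bb 00 68 00 68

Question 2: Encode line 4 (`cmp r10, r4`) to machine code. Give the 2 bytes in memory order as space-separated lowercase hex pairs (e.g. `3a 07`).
L4: cmp op=0x31:6|rd=4:4|rs=10:4|pad=0:2 ⇒ 0xc528 ⇒ little 28 c5

28 c5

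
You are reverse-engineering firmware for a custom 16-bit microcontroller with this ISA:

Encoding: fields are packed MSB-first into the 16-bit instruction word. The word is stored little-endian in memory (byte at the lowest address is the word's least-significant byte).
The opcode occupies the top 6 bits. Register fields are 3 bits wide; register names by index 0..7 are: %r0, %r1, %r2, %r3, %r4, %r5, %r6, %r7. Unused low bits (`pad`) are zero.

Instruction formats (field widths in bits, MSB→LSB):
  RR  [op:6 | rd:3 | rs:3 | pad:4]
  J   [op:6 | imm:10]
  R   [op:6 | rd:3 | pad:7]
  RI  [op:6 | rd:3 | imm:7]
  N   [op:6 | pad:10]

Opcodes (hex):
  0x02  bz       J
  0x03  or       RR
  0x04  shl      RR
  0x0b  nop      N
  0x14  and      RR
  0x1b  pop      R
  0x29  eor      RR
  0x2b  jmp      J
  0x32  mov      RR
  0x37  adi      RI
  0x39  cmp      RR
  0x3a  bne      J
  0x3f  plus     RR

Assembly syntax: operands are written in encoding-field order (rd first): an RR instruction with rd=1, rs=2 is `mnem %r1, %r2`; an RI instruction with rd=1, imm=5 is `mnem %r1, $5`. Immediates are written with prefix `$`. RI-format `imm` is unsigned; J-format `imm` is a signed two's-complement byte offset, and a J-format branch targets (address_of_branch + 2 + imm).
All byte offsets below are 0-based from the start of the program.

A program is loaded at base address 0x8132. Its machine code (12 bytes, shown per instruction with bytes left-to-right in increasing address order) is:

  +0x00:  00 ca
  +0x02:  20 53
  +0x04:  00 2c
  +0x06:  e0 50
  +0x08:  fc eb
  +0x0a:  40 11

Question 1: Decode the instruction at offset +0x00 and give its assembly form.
mov %r4, %r0

off 0x00: read 00 ca as little → 0xca00
  opcode bits[15:10]=0x32: mov/RR
  [9:7] rd=4 = %r4
  [6:4] rs=0 = %r0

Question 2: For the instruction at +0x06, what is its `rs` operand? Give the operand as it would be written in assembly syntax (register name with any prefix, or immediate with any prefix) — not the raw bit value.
[06] e0 50 → 0x50e0
  top 6b → 0x14 → and [RR]
  [9:7] rd=1 = %r1
  [6:4] rs=6 = %r6

%r6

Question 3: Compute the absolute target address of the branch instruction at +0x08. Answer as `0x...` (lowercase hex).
0x8138

+0x08: fc eb ⇒ word 0xebfc (little)
  top 6b → 0x3a → bne [J]
  imm@[9:0]=0x3fc (s10→-4) ⇒ $-4
  target = base 0x8132 + off 0x08 + 2 + imm -4 = 0x8138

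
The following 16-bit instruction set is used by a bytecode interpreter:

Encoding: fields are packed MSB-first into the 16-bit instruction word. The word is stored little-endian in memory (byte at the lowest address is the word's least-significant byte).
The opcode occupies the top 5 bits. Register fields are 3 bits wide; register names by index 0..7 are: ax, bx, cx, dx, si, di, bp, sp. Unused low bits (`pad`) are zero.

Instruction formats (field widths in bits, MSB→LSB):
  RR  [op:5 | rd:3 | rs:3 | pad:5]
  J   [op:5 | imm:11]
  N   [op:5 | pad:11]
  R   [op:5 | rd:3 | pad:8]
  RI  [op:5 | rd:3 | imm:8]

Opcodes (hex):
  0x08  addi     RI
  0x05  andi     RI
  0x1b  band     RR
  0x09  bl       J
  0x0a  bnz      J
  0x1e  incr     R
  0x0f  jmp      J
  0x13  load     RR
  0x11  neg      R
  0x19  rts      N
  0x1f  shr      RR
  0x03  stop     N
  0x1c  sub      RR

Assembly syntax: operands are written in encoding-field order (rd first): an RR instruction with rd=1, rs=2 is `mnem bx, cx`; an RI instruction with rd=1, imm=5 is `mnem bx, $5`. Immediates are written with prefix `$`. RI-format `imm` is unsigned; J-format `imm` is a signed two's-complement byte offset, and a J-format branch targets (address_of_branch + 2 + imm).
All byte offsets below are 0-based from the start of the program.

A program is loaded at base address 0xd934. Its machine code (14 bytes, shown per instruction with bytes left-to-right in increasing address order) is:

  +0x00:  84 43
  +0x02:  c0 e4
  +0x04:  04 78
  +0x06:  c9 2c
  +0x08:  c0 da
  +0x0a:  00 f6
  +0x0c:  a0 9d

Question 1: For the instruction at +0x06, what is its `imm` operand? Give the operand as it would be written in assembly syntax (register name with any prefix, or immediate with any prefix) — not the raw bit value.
+0x06: c9 2c ⇒ word 0x2cc9 (little)
  opcode bits[15:11]=0x5: andi/RI
  [10:8] rd=4 = si
  [7:0] imm=201 = $201

$201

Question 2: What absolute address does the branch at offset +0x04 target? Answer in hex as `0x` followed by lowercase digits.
0xd93e

+0x04: 04 78 ⇒ word 0x7804 (little)
  op=0x7804>>11=0xf ⇒ jmp (J)
  imm: (w>>0)&0x7ff=0x4 → $4
  target = base 0xd934 + off 0x04 + 2 + imm 4 = 0xd93e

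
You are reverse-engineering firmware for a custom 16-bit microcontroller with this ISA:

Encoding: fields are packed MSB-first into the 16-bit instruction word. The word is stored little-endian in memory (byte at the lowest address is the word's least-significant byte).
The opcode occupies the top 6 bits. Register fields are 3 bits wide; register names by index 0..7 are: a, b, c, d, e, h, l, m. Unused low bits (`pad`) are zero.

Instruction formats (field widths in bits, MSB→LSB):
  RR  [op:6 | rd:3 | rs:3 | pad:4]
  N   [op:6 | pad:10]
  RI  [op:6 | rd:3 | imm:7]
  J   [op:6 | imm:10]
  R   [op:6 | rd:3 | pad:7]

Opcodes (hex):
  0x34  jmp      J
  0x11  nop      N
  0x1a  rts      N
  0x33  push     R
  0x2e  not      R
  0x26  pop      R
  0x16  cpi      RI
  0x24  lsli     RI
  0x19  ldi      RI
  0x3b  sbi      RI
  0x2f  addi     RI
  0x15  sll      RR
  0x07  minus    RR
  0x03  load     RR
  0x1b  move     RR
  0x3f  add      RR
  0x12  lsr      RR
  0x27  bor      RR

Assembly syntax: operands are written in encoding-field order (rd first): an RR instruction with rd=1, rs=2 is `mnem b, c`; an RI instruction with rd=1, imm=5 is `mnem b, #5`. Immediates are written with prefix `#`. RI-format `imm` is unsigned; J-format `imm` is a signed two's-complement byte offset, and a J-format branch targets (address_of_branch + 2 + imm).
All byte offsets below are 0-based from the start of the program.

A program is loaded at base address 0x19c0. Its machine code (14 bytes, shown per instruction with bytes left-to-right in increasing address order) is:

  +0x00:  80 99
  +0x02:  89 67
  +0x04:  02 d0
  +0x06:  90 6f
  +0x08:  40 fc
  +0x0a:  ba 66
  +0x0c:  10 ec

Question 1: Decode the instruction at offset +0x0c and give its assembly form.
@+0c  little-endian(10 ec) = 0xec10
  top 6b → 0x3b → sbi [RI]
  rd: (w>>7)&0x7=0x0 → a
  imm: (w>>0)&0x7f=0x10 → #16

sbi a, #16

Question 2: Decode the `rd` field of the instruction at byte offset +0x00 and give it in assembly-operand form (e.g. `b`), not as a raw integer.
d

@+00  little-endian(80 99) = 0x9980
  opcode bits[15:10]=0x26: pop/R
  rd@[9:7]=0x3 ⇒ d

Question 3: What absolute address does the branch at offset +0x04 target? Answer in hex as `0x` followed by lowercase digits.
@+04  little-endian(02 d0) = 0xd002
  top 6b → 0x34 → jmp [J]
  [9:0] imm=2 = #2
  target = base 0x19c0 + off 0x04 + 2 + imm 2 = 0x19c8

0x19c8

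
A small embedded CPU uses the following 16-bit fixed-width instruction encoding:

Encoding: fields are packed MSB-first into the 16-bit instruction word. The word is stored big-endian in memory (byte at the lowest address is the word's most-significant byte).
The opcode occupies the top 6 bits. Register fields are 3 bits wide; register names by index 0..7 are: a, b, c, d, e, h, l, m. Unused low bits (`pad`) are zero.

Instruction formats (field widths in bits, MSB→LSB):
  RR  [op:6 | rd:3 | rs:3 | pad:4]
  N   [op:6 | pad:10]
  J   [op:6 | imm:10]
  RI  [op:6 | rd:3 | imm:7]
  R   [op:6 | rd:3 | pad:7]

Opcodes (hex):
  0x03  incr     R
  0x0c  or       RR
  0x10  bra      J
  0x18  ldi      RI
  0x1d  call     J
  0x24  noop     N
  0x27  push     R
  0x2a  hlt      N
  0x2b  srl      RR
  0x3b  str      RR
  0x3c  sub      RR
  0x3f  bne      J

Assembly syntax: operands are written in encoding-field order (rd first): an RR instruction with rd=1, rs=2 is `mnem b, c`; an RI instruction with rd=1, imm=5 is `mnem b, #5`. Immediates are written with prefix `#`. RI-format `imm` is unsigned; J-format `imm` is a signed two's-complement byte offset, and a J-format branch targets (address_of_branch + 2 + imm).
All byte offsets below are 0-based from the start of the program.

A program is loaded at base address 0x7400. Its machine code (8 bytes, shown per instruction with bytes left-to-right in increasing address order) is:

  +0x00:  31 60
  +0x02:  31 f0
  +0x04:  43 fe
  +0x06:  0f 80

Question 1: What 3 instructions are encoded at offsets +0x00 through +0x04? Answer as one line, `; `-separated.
off 0x00: read 31 60 as big → 0x3160
  opcode bits[15:10]=0xc: or/RR
  rd@[9:7]=0x2 ⇒ c
  rs@[6:4]=0x6 ⇒ l
off 0x02: read 31 f0 as big → 0x31f0
  opcode bits[15:10]=0xc: or/RR
  rd@[9:7]=0x3 ⇒ d
  rs@[6:4]=0x7 ⇒ m
off 0x04: read 43 fe as big → 0x43fe
  opcode bits[15:10]=0x10: bra/J
  imm@[9:0]=0x3fe (s10→-2) ⇒ #-2

or c, l; or d, m; bra #-2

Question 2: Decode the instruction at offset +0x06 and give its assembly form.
incr m

[06] 0f 80 → 0x0f80
  top 6b → 0x3 → incr [R]
  rd@[9:7]=0x7 ⇒ m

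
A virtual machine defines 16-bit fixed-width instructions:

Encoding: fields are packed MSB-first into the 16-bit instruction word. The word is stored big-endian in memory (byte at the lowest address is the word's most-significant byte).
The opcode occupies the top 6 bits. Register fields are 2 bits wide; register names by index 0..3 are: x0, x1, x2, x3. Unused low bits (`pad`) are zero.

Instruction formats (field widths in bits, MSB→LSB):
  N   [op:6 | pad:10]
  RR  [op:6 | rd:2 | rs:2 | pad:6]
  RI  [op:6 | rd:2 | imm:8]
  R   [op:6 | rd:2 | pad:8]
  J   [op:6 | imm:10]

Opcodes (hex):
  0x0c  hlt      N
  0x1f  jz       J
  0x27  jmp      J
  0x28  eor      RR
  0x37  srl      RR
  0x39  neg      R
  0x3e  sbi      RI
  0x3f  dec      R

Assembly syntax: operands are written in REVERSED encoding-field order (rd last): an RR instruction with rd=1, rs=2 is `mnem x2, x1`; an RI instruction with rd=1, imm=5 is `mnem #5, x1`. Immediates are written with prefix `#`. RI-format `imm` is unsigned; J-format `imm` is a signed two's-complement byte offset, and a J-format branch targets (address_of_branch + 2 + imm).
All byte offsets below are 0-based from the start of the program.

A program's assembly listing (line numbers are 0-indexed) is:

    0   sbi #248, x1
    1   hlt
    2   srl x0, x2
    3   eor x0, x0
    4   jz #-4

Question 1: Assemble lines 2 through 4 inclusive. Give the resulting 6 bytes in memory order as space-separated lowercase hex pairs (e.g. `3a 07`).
de 00 a0 00 7f fc

L2: srl op=0x37:6|rd=2:2|rs=0:2|pad=0:6 ⇒ 0xde00 ⇒ big de 00
L3: eor op=0x28:6|rd=0:2|rs=0:2|pad=0:6 ⇒ 0xa000 ⇒ big a0 00
L4: jz op=0x1f:6|imm=-4:10 ⇒ 0x7ffc ⇒ big 7f fc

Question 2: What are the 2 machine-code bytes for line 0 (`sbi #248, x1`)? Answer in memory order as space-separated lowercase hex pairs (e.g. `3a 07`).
f9 f8

L0: sbi op=0x3e:6|rd=1:2|imm=248:8 ⇒ 0xf9f8 ⇒ big f9 f8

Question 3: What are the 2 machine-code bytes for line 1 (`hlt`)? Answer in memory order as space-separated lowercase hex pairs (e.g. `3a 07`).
line 1 (hlt): pack op=0xc:6|pad=0:10 = 0x3000; big→ 30 00

30 00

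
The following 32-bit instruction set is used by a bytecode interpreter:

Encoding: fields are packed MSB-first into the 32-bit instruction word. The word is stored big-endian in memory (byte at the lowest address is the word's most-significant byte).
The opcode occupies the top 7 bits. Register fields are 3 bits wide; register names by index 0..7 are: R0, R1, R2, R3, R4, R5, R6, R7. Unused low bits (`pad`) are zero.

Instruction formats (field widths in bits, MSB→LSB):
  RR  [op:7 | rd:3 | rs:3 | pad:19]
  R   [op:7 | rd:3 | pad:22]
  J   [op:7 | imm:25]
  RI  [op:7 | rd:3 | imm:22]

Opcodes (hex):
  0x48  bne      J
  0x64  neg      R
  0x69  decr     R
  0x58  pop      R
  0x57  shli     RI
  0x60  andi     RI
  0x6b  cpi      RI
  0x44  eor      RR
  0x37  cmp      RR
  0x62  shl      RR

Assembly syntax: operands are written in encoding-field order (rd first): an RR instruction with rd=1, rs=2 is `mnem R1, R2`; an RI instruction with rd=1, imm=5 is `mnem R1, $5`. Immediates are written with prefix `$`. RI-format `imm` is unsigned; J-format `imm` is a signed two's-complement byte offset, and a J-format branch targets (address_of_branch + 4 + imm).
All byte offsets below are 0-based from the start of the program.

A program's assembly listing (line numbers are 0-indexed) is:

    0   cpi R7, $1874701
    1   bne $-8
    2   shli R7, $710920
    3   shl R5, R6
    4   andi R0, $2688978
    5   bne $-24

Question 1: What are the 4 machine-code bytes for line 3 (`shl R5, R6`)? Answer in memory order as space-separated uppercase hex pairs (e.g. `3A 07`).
line 3 (shl): pack op=0x62:7|rd=5:3|rs=6:3|pad=0:19 = 0xc5700000; big→ c5 70 00 00

C5 70 00 00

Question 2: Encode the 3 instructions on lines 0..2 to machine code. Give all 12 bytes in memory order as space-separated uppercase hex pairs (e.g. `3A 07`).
line 0 (cpi): pack op=0x6b:7|rd=7:3|imm=1874701:22 = 0xd7dc9b0d; big→ d7 dc 9b 0d
line 1 (bne): pack op=0x48:7|imm=-8:25 = 0x91fffff8; big→ 91 ff ff f8
line 2 (shli): pack op=0x57:7|rd=7:3|imm=710920:22 = 0xafcad908; big→ af ca d9 08

D7 DC 9B 0D 91 FF FF F8 AF CA D9 08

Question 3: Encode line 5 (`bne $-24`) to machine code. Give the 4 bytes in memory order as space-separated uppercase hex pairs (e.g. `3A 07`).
91 FF FF E8

5. bne fields op=0x48:7|imm=-24:25 → word 91ffffe8h → 91 ff ff e8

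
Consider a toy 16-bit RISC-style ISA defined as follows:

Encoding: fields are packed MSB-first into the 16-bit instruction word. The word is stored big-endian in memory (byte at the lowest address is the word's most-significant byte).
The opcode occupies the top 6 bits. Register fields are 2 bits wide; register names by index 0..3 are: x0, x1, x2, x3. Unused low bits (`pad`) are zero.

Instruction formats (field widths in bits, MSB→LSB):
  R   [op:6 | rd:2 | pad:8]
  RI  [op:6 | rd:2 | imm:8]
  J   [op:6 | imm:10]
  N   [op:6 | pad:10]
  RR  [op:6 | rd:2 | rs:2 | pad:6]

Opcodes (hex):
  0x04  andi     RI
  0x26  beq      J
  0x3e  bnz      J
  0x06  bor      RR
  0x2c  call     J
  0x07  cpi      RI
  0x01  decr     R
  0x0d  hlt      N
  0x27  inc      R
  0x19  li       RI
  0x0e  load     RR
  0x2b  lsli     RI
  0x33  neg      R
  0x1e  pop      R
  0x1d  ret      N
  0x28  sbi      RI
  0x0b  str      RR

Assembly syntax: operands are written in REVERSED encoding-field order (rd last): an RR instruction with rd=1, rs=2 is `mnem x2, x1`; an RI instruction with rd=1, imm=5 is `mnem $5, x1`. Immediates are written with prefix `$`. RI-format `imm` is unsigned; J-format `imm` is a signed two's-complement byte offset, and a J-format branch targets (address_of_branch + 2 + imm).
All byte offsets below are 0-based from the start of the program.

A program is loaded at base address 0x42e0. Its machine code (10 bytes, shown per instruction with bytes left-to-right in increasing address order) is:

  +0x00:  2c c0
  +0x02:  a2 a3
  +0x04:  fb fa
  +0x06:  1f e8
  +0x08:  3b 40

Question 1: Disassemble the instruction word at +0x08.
load x1, x3

[08] 3b 40 → 0x3b40
  op=0x3b40>>10=0xe ⇒ load (RR)
  [9:8] rd=3 = x3
  [7:6] rs=1 = x1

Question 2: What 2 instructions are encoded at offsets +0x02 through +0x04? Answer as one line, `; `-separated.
off 0x02: read a2 a3 as big → 0xa2a3
  top 6b → 0x28 → sbi [RI]
  rd@[9:8]=0x2 ⇒ x2
  imm@[7:0]=0xa3 ⇒ $163
off 0x04: read fb fa as big → 0xfbfa
  top 6b → 0x3e → bnz [J]
  imm@[9:0]=0x3fa (s10→-6) ⇒ $-6

sbi $163, x2; bnz $-6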